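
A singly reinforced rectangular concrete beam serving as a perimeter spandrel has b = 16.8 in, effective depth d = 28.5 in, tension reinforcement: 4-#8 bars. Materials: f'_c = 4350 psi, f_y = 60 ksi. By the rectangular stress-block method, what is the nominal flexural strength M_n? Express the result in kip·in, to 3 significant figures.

M_n ≈ 5110 kip·in

A_s = 4 × 0.79 = 3.16 in².
T = A_s f_y = 3.16 × 60 = 189.6 kips.
a = T/(0.85 f'_c b) = 189.6/(0.85 × 4.35 × 16.8) = 3.052 in.
M_n = T(d − a/2) = 189.6 × (28.5 − 1.526) = 5114.3 kip·in.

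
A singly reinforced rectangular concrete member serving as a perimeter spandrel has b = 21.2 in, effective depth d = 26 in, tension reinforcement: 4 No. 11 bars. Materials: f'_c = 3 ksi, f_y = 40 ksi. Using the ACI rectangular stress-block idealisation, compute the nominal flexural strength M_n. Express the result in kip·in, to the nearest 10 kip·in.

M_n ≈ 5910 kip·in

A_s = 4 × 1.56 = 6.24 in².
T = A_s f_y = 6.24 × 40 = 249.6 kips.
a = T/(0.85 f'_c b) = 249.6/(0.85 × 3 × 21.2) = 4.617 in.
M_n = T(d − a/2) = 249.6 × (26 − 2.3085) = 5913.4 kip·in.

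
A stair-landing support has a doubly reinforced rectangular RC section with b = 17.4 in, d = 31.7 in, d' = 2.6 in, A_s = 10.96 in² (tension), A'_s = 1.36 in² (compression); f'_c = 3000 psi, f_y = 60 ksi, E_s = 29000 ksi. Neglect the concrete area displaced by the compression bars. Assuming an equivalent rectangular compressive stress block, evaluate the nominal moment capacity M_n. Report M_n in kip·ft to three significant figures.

M_n ≈ 1410 kip·ft

Assume both steels yield.
a = (A_s − A'_s) f_y/(0.85 f'_c b) = (10.96 − 1.36) × 60/(0.85 × 3 × 17.4) = 12.982 in.
c = a/β₁ = 12.982/0.85 = 15.273 in; ε'_s = 0.003(c − d')/c = 0.0025 ≥ ε_y = 0.0021, so the compression steel yields.
M_n = (A_s − A'_s) f_y (d − a/2) + A'_s f_y (d − d') = 576 × (31.7 − 6.491) + 81.6 × (31.7 − 2.6) = 14520.4 + 2374.6 = 16895.0 kip·in = 16895.0/12 = 1407.92 kip·ft.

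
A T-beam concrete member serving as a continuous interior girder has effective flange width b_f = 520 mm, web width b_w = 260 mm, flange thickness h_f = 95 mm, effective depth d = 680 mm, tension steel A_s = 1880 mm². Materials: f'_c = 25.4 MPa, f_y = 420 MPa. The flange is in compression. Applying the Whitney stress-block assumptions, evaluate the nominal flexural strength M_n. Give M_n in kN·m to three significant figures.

Tension: T = A_s f_y = 1880 × 420 = 789600 N.
Try a within the flange: a = T/(0.85 f'_c b_f) = 789600/(0.85 × 25.4 × 520) = 70.33 mm.
Since a = 70.33 ≤ h_f = 95 mm, the stress block lies entirely in the flange; analyse as a rectangular beam of width b_f.
M_n = T(d − a/2) = 789600 × (680 − 35.165) = 509.16 × 10⁶ N·mm.
M_n = 509.16 kN·m.

M_n ≈ 509 kN·m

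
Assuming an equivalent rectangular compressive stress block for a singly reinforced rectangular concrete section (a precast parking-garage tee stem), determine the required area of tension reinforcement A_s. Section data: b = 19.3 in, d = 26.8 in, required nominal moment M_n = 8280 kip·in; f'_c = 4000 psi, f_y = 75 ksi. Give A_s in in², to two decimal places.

From M_n = 0.85 f'_c a b (d − a/2):
a = d − √(d² − 2M_n/(0.85 f'_c b)) = 26.8 − √(26.8² − 2 × 8280/(0.85 × 4 × 19.3)) = 5.216 in.
A_s = 0.85 f'_c a b / f_y = 0.85 × 4 × 5.216 × 19.3 / 75 = 4.564 in².

A_s ≈ 4.56 in²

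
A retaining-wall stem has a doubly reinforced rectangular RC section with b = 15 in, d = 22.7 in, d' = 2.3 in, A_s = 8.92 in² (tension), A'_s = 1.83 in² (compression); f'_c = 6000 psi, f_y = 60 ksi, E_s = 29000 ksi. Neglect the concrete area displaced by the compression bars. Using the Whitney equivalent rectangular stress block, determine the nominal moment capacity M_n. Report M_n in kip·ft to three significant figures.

M_n ≈ 893 kip·ft

Assume both steels yield.
a = (A_s − A'_s) f_y/(0.85 f'_c b) = (8.92 − 1.83) × 60/(0.85 × 6 × 15) = 5.561 in.
c = a/β₁ = 5.561/0.75 = 7.415 in; ε'_s = 0.003(c − d')/c = 0.0021 ≥ ε_y = 0.0021, so the compression steel yields.
M_n = (A_s − A'_s) f_y (d − a/2) + A'_s f_y (d − d') = 425.4 × (22.7 − 2.7805) + 109.8 × (22.7 − 2.3) = 8473.8 + 2239.9 = 10713.7 kip·in = 10713.7/12 = 892.81 kip·ft.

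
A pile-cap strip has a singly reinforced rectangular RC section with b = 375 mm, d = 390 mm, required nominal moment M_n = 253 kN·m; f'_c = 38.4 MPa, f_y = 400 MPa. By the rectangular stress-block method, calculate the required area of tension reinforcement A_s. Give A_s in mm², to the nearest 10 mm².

With M_n = 0.85 f'_c a b (d − a/2), solve the quadratic for a:
a = d − √(d² − 2M_n/(0.85 f'_c b)) = 390 − √(390² − 2 × 253×10⁶/(0.85 × 38.4 × 375)) = 57.19 mm.
A_s = 0.85 f'_c a b / f_y = 0.85 × 38.4 × 57.19 × 375 / 400 = 1750.0 mm².

A_s ≈ 1750 mm²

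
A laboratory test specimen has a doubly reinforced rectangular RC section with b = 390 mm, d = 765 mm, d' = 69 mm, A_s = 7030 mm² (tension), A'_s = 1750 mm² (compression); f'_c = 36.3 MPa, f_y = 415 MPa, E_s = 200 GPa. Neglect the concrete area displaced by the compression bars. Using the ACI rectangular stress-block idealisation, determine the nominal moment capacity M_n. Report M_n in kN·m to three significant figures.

Assume both tension and compression steel yield.
Net tension couple steel: A_s − A'_s = 5280 mm².
a = (A_s − A'_s) f_y / (0.85 f'_c b) = 2191200/(0.85 × 36.3 × 390) = 182.09 mm.
c = a/β₁ = 182.09/0.791 = 230.20 mm; ε'_s = 0.003(c − d')/c = 0.0021 ≥ f_y/E_s = 0.0021, so compression steel does yield.
M_n = (A_s − A'_s) f_y (d − a/2) + A'_s f_y (d − d') = [2191200 × (765 − 91.045) + 726250 × (765 − 69)] × 10⁻⁶ = 1476.77 + 505.47 = 1982.24 kN·m.

M_n ≈ 1980 kN·m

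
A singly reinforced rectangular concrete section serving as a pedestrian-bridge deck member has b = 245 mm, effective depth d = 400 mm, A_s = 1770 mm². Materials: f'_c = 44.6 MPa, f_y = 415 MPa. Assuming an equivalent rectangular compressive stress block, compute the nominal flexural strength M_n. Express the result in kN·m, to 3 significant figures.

M_n ≈ 265 kN·m

T = A_s f_y = 1770 × 415 = 734550 N = 734.55 kN.
From C = T: a = T/(0.85 f'_c b) = 734550/(0.85 × 44.6 × 245) = 79.09 mm.
M_n = T(d − a/2) = 734.55 kN × (400 − 39.545) mm = 264.77 kN·m.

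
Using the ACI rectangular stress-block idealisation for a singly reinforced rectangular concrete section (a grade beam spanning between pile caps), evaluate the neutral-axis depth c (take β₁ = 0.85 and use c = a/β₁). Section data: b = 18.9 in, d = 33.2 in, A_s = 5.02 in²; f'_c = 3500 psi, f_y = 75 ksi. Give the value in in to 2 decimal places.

c ≈ 7.88 in

T = A_s f_y = 5.02 × 75 = 376.5 kips.
a = T/(0.85 f'_c b) = 376.5/(0.85 × 3.5 × 18.9) = 6.6960 in.
With β₁ = 0.85, c = a/β₁ = 6.6960/0.85 = 7.88 in.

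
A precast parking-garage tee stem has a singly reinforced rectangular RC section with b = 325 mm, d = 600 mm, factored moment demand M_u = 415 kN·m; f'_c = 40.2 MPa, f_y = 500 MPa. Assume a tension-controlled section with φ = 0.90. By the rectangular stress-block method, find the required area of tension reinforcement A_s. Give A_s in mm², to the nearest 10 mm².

A_s ≈ 1640 mm²

M_n = M_u/φ = 415/0.90 = 461.111 kN·m.
With M_n = 0.85 f'_c a b (d − a/2), solve the quadratic for a:
a = d − √(d² − 2M_n/(0.85 f'_c b)) = 600 − √(600² − 2 × 461.111×10⁶/(0.85 × 40.2 × 325)) = 73.73 mm.
A_s = 0.85 f'_c a b / f_y = 0.85 × 40.2 × 73.73 × 325 / 500 = 1637.6 mm².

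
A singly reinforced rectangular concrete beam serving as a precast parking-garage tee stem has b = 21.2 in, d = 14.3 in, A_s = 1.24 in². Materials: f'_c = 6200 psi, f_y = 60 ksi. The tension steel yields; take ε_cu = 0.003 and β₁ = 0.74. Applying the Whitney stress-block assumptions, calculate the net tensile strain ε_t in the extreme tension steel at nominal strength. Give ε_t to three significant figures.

a = A_s f_y/(0.85 f'_c b) = 0.666 in.
β₁ = 0.74, so c = a/β₁ = 0.666/0.74 = 0.900 in.
From the linear strain diagram with ε_cu = 0.003: ε_t = 0.003 (d − c)/c = 0.003 × (14.3 − 0.900)/0.900 = 0.0447.
Since ε_t ≥ 0.005, the section is tension-controlled.

ε_t ≈ 0.0447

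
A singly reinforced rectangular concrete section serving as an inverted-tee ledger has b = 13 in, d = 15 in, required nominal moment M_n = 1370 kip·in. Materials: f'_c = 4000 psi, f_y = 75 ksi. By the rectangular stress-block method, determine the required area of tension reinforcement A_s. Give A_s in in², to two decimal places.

A_s ≈ 1.32 in²

From M_n = 0.85 f'_c a b (d − a/2):
a = d − √(d² − 2M_n/(0.85 f'_c b)) = 15 − √(15² − 2 × 1370/(0.85 × 4 × 13)) = 2.233 in.
A_s = 0.85 f'_c a b / f_y = 0.85 × 4 × 2.233 × 13 / 75 = 1.316 in².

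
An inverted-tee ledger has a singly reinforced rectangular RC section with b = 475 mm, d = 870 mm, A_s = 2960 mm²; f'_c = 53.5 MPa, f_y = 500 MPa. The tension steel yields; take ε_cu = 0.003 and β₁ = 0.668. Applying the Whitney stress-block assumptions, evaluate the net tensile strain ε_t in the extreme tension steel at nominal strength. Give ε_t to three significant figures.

a = A_s f_y/(0.85 f'_c b) = 68.52 mm.
β₁ = 0.668, so c = a/β₁ = 68.52/0.668 = 102.57 mm.
From the linear strain diagram with ε_cu = 0.003: ε_t = 0.003 (d − c)/c = 0.003 × (870 − 102.57)/102.57 = 0.0224.
Since ε_t ≥ 0.005, the section is tension-controlled.

ε_t ≈ 0.0224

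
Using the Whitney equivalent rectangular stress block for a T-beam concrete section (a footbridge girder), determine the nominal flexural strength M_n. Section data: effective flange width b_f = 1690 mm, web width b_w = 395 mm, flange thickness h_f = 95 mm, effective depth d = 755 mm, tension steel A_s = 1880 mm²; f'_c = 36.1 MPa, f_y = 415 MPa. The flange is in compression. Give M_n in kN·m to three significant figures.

M_n ≈ 583 kN·m

Tension: T = A_s f_y = 1880 × 415 = 780200 N.
Try a within the flange: a = T/(0.85 f'_c b_f) = 780200/(0.85 × 36.1 × 1690) = 15.05 mm.
Since a = 15.05 ≤ h_f = 95 mm, the stress block lies entirely in the flange; analyse as a rectangular beam of width b_f.
M_n = T(d − a/2) = 780200 × (755 − 7.525) = 583.18 × 10⁶ N·mm.
M_n = 583.18 kN·m.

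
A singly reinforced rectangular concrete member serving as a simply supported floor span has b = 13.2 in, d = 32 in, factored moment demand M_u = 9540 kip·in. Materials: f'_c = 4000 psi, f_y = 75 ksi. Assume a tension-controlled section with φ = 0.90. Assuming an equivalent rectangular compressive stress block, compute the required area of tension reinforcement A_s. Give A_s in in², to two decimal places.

M_n = M_u/φ = 9540/0.90 = 10600 kip·in.
From M_n = 0.85 f'_c a b (d − a/2):
a = d − √(d² − 2M_n/(0.85 f'_c b)) = 32 − √(32² − 2 × 10600/(0.85 × 4 × 13.2)) = 8.513 in.
A_s = 0.85 f'_c a b / f_y = 0.85 × 4 × 8.513 × 13.2 / 75 = 5.094 in².

A_s ≈ 5.09 in²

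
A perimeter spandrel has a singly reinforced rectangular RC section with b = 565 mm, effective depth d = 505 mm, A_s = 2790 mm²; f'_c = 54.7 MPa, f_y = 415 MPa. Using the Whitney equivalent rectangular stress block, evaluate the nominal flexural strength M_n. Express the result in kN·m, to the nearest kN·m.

M_n ≈ 559 kN·m

T = A_s f_y = 2790 × 415 = 1157850 N = 1157.85 kN.
From C = T: a = T/(0.85 f'_c b) = 1157850/(0.85 × 54.7 × 565) = 44.08 mm.
M_n = T(d − a/2) = 1157.85 kN × (505 − 22.04) mm = 559.20 kN·m.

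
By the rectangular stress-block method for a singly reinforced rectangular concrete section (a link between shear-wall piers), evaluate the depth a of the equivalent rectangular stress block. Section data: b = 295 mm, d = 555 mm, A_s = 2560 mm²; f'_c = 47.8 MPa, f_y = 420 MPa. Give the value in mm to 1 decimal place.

a ≈ 89.7 mm

T = A_s f_y = 2560 × 420 = 1075200 N = 1075.2 kN.
Setting C = 0.85 f'_c a b equal to T: a = 1075200/(0.85 × 47.8 × 295) = 89.7 mm.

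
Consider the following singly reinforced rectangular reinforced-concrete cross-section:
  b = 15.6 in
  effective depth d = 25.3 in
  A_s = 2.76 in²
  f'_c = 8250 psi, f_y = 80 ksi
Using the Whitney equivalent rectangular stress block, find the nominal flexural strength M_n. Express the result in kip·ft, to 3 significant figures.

T = A_s f_y = 2.76 × 80 = 220.8 kips.
a = T/(0.85 f'_c b) = 220.8/(0.85 × 8.25 × 15.6) = 2.018 in.
M_n = T(d − a/2) = 220.8 × (25.3 − 1.009) = 5363.5 kip·in = 5363.5/12 = 446.96 kip·ft.

M_n ≈ 447 kip·ft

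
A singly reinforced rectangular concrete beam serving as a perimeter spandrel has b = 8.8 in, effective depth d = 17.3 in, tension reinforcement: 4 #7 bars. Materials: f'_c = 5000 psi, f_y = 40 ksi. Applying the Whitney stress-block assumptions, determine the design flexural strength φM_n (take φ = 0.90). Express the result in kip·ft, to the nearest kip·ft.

φM_n ≈ 115 kip·ft

A_s = 4 × 0.6 = 2.4 in².
T = A_s f_y = 2.4 × 40 = 96 kips.
a = T/(0.85 f'_c b) = 96/(0.85 × 5 × 8.8) = 2.567 in.
M_n = T(d − a/2) = 96 × (17.3 − 1.2835) = 1537.6 kip·in = 1537.6/12 = 128.13 kip·ft.
φM_n = 0.90 × 128.13 = 115.32 kip·ft.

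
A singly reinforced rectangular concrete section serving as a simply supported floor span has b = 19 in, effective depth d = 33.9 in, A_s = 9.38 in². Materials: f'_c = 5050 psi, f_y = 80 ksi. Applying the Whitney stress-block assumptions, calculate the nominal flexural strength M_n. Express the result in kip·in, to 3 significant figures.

M_n ≈ 22000 kip·in

T = A_s f_y = 9.38 × 80 = 750.4 kips.
a = T/(0.85 f'_c b) = 750.4/(0.85 × 5.05 × 19) = 9.201 in.
M_n = T(d − a/2) = 750.4 × (33.9 − 4.6005) = 21986.3 kip·in.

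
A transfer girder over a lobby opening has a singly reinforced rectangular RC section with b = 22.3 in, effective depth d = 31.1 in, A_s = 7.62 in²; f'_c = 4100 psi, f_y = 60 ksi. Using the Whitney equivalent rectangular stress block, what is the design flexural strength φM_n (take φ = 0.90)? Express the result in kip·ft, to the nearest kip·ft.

T = A_s f_y = 7.62 × 60 = 457.2 kips.
a = T/(0.85 f'_c b) = 457.2/(0.85 × 4.1 × 22.3) = 5.883 in.
M_n = T(d − a/2) = 457.2 × (31.1 − 2.9415) = 12874.1 kip·in = 12874.1/12 = 1072.84 kip·ft.
φM_n = 0.90 × 1072.84 = 965.56 kip·ft.

φM_n ≈ 966 kip·ft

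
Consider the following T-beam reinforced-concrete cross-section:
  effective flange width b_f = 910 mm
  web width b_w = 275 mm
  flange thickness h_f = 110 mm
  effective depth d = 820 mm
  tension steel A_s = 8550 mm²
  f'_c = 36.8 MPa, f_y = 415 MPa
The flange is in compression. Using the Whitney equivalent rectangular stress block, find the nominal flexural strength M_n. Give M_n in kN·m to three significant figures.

M_n ≈ 2680 kN·m

Tension: T = A_s f_y = 8550 × 415 = 3548250 N.
Try a within the flange: a = T/(0.85 f'_c b_f) = 3548250/(0.85 × 36.8 × 910) = 124.65 mm.
a = 124.65 > h_f = 110 mm: the block extends into the web. Split into flange-overhang and web parts.
C_f = 0.85 f'_c (b_f − b_w) h_f = 0.85 × 36.8 × (910 − 275) × 110 = 2184908 N.
Remaining web compression depth: a_w = (T − C_f)/(0.85 f'_c b_w) = (3548250 − 2184908)/(0.85 × 36.8 × 275) = 158.49 mm.
M_n = C_f(d − h_f/2) + (T − C_f)(d − a_w/2) = 2184908 × (820 − 55) + 1363342 × (820 − 79.245) = 1671.45 + 1009.90 = 2681.35 × 10⁶ N·mm.
M_n = 2681.35 kN·m.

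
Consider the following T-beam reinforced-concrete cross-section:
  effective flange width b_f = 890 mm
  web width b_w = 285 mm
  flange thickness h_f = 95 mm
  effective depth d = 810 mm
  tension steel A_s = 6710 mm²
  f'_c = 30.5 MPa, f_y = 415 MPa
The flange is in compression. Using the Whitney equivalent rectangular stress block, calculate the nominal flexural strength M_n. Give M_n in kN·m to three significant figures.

M_n ≈ 2070 kN·m

Tension: T = A_s f_y = 6710 × 415 = 2784650 N.
Try a within the flange: a = T/(0.85 f'_c b_f) = 2784650/(0.85 × 30.5 × 890) = 120.69 mm.
a = 120.69 > h_f = 95 mm: the block extends into the web. Split into flange-overhang and web parts.
C_f = 0.85 f'_c (b_f − b_w) h_f = 0.85 × 30.5 × (890 − 285) × 95 = 1490039 N.
Remaining web compression depth: a_w = (T − C_f)/(0.85 f'_c b_w) = (2784650 − 1490039)/(0.85 × 30.5 × 285) = 175.22 mm.
M_n = C_f(d − h_f/2) + (T − C_f)(d − a_w/2) = 1490039 × (810 − 47.5) + 1294611 × (810 − 87.61) = 1136.15 + 935.21 = 2071.36 × 10⁶ N·mm.
M_n = 2071.36 kN·m.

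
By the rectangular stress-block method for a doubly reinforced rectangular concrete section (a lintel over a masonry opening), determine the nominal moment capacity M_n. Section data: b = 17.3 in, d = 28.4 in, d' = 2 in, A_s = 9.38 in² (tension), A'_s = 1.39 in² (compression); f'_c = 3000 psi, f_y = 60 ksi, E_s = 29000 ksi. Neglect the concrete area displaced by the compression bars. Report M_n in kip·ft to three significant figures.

Assume both steels yield.
a = (A_s − A'_s) f_y/(0.85 f'_c b) = (9.38 − 1.39) × 60/(0.85 × 3 × 17.3) = 10.867 in.
c = a/β₁ = 10.867/0.85 = 12.785 in; ε'_s = 0.003(c − d')/c = 0.0025 ≥ ε_y = 0.0021, so the compression steel yields.
M_n = (A_s − A'_s) f_y (d − a/2) + A'_s f_y (d − d') = 479.4 × (28.4 − 5.4335) + 83.4 × (28.4 − 2) = 11010.1 + 2201.8 = 13211.9 kip·in = 13211.9/12 = 1100.99 kip·ft.

M_n ≈ 1100 kip·ft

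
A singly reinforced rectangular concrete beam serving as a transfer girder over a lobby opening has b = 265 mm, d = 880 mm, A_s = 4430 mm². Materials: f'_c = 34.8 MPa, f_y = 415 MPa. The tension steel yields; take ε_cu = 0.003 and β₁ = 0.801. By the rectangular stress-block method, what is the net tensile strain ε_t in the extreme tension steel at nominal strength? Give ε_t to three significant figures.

a = A_s f_y/(0.85 f'_c b) = 234.54 mm.
β₁ = 0.801, so c = a/β₁ = 234.54/0.801 = 292.81 mm.
From the linear strain diagram with ε_cu = 0.003: ε_t = 0.003 (d − c)/c = 0.003 × (880 − 292.81)/292.81 = 0.00602.
Since ε_t ≥ 0.005, the section is tension-controlled.

ε_t ≈ 0.00602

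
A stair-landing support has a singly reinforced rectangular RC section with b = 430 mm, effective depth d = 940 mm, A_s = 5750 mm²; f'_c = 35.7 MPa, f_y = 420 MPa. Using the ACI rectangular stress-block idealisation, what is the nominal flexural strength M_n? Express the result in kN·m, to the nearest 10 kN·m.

T = A_s f_y = 5750 × 420 = 2415000 N = 2415 kN.
From C = T: a = T/(0.85 f'_c b) = 2415000/(0.85 × 35.7 × 430) = 185.08 mm.
M_n = T(d − a/2) = 2415 kN × (940 − 92.54) mm = 2046.62 kN·m.

M_n ≈ 2050 kN·m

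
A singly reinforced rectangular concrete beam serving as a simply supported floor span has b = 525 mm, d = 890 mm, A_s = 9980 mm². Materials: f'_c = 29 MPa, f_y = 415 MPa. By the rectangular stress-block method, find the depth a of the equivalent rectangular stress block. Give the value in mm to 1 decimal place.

a ≈ 320.0 mm

T = A_s f_y = 9980 × 415 = 4141700 N = 4141.7 kN.
Setting C = 0.85 f'_c a b equal to T: a = 4141700/(0.85 × 29 × 525) = 320.0 mm.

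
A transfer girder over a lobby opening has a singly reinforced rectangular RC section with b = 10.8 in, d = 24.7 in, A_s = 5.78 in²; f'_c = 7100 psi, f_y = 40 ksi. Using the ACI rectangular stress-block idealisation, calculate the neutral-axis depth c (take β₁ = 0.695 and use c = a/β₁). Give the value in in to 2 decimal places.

T = A_s f_y = 5.78 × 40 = 231.2 kips.
a = T/(0.85 f'_c b) = 231.2/(0.85 × 7.1 × 10.8) = 3.5472 in.
With β₁ = 0.695, c = a/β₁ = 3.5472/0.695 = 5.10 in.

c ≈ 5.10 in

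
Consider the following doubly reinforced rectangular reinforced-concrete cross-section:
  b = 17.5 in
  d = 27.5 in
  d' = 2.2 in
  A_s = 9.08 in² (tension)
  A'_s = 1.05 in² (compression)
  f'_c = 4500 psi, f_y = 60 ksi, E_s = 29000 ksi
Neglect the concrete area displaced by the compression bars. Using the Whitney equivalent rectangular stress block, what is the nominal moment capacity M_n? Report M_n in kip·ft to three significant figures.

M_n ≈ 1090 kip·ft

Assume both steels yield.
a = (A_s − A'_s) f_y/(0.85 f'_c b) = (9.08 − 1.05) × 60/(0.85 × 4.5 × 17.5) = 7.198 in.
c = a/β₁ = 7.198/0.825 = 8.725 in; ε'_s = 0.003(c − d')/c = 0.0022 ≥ ε_y = 0.0021, so the compression steel yields.
M_n = (A_s − A'_s) f_y (d − a/2) + A'_s f_y (d − d') = 481.8 × (27.5 − 3.599) + 63 × (27.5 − 2.2) = 11515.5 + 1593.9 = 13109.4 kip·in = 13109.4/12 = 1092.45 kip·ft.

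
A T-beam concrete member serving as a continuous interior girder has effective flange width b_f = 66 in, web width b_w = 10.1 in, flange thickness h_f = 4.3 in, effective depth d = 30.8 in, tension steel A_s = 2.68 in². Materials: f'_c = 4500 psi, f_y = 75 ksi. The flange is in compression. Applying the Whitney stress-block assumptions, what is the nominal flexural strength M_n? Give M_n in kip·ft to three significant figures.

M_n ≈ 509 kip·ft

Tension: T = A_s f_y = 2.68 × 75 = 201 kips.
Try a within the flange: a = T/(0.85 f'_c b_f) = 201/(0.85 × 4.5 × 66) = 0.796 in.
Since a = 0.796 ≤ h_f = 4.3 in, the stress block lies entirely in the flange; analyse as a rectangular beam of width b_f.
M_n = T(d − a/2) = 201 × (30.8 − 0.398) = 6110.8 kip·in.
M_n = 6110.8/12 = 509.23 kip·ft.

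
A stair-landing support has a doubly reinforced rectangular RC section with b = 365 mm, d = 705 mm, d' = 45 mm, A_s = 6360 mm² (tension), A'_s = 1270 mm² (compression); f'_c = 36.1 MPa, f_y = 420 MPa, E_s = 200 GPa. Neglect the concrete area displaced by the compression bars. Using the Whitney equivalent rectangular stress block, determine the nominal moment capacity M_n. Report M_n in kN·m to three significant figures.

M_n ≈ 1660 kN·m

Assume both tension and compression steel yield.
Net tension couple steel: A_s − A'_s = 5090 mm².
a = (A_s − A'_s) f_y / (0.85 f'_c b) = 2137800/(0.85 × 36.1 × 365) = 190.87 mm.
c = a/β₁ = 190.87/0.792 = 241.00 mm; ε'_s = 0.003(c − d')/c = 0.0024 ≥ f_y/E_s = 0.0021, so compression steel does yield.
M_n = (A_s − A'_s) f_y (d − a/2) + A'_s f_y (d − d') = [2137800 × (705 − 95.435) + 533400 × (705 − 45)] × 10⁻⁶ = 1303.13 + 352.04 = 1655.17 kN·m.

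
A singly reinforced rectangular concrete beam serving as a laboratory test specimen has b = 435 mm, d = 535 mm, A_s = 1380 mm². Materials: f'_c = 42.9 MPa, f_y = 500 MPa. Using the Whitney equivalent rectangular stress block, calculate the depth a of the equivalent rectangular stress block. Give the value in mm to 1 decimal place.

a ≈ 43.5 mm

T = A_s f_y = 1380 × 500 = 690000 N = 690 kN.
Setting C = 0.85 f'_c a b equal to T: a = 690000/(0.85 × 42.9 × 435) = 43.5 mm.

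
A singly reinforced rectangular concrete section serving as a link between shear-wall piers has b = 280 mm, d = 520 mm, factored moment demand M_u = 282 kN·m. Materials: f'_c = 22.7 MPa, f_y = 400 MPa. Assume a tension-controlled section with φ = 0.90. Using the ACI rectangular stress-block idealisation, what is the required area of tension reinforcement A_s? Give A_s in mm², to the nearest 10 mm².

A_s ≈ 1720 mm²

M_n = M_u/φ = 282/0.90 = 313.333 kN·m.
With M_n = 0.85 f'_c a b (d − a/2), solve the quadratic for a:
a = d − √(d² − 2M_n/(0.85 f'_c b)) = 520 − √(520² − 2 × 313.333×10⁶/(0.85 × 22.7 × 280)) = 127.05 mm.
A_s = 0.85 f'_c a b / f_y = 0.85 × 22.7 × 127.05 × 280 / 400 = 1716.0 mm².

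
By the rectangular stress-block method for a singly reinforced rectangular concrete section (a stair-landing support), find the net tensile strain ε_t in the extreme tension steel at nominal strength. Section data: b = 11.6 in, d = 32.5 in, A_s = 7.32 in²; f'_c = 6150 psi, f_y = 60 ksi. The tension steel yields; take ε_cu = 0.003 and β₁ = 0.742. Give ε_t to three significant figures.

a = A_s f_y/(0.85 f'_c b) = 7.243 in.
β₁ = 0.742, so c = a/β₁ = 7.243/0.742 = 9.761 in.
From the linear strain diagram with ε_cu = 0.003: ε_t = 0.003 (d − c)/c = 0.003 × (32.5 − 9.761)/9.761 = 0.00699.
Since ε_t ≥ 0.005, the section is tension-controlled.

ε_t ≈ 0.00699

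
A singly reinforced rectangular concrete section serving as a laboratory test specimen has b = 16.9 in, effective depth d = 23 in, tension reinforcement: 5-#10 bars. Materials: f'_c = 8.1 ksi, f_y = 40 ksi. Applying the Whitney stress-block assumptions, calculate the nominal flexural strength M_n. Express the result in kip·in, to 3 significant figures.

A_s = 5 × 1.27 = 6.35 in².
T = A_s f_y = 6.35 × 40 = 254 kips.
a = T/(0.85 f'_c b) = 254/(0.85 × 8.1 × 16.9) = 2.183 in.
M_n = T(d − a/2) = 254 × (23 − 1.0915) = 5564.8 kip·in.

M_n ≈ 5560 kip·in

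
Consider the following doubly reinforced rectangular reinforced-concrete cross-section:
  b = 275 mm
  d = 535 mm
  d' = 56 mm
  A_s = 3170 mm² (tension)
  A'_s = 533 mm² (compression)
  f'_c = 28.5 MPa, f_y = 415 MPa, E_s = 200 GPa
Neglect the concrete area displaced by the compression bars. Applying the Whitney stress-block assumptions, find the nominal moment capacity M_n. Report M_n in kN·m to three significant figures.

Assume both tension and compression steel yield.
Net tension couple steel: A_s − A'_s = 2637 mm².
a = (A_s − A'_s) f_y / (0.85 f'_c b) = 1094355/(0.85 × 28.5 × 275) = 164.27 mm.
c = a/β₁ = 164.27/0.846 = 194.17 mm; ε'_s = 0.003(c − d')/c = 0.0021 ≥ f_y/E_s = 0.0021, so compression steel does yield.
M_n = (A_s − A'_s) f_y (d − a/2) + A'_s f_y (d − d') = [1094355 × (535 − 82.135) + 221195 × (535 − 56)] × 10⁻⁶ = 495.60 + 105.95 = 601.55 kN·m.

M_n ≈ 602 kN·m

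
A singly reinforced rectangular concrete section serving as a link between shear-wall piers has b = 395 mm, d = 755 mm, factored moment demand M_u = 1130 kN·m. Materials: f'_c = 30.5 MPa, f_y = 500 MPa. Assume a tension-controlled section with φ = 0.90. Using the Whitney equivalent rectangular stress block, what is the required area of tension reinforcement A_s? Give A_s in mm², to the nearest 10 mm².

M_n = M_u/φ = 1130/0.90 = 1255.56 kN·m.
With M_n = 0.85 f'_c a b (d − a/2), solve the quadratic for a:
a = d − √(d² − 2M_n/(0.85 f'_c b)) = 755 − √(755² − 2 × 1255.56×10⁶/(0.85 × 30.5 × 395)) = 185.08 mm.
A_s = 0.85 f'_c a b / f_y = 0.85 × 30.5 × 185.08 × 395 / 500 = 3790.6 mm².

A_s ≈ 3790 mm²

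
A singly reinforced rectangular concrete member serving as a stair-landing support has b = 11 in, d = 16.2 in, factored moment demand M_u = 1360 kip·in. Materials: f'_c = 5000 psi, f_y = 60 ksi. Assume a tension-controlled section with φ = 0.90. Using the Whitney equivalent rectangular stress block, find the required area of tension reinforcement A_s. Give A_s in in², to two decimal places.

A_s ≈ 1.66 in²

M_n = M_u/φ = 1360/0.90 = 1511.11 kip·in.
From M_n = 0.85 f'_c a b (d − a/2):
a = d − √(d² − 2M_n/(0.85 f'_c b)) = 16.2 − √(16.2² − 2 × 1511.11/(0.85 × 5 × 11)) = 2.136 in.
A_s = 0.85 f'_c a b / f_y = 0.85 × 5 × 2.136 × 11 / 60 = 1.664 in².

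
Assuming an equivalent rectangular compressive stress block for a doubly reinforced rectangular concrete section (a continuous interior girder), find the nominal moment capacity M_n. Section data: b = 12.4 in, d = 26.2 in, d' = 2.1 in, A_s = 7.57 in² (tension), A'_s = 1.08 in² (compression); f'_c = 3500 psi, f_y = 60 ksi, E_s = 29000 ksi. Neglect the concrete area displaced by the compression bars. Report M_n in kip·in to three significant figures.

M_n ≈ 9710 kip·in

Assume both steels yield.
a = (A_s − A'_s) f_y/(0.85 f'_c b) = (7.57 − 1.08) × 60/(0.85 × 3.5 × 12.4) = 10.556 in.
c = a/β₁ = 10.556/0.85 = 12.419 in; ε'_s = 0.003(c − d')/c = 0.0025 ≥ ε_y = 0.0021, so the compression steel yields.
M_n = (A_s − A'_s) f_y (d − a/2) + A'_s f_y (d − d') = 389.4 × (26.2 − 5.278) + 64.8 × (26.2 − 2.1) = 8147.0 + 1561.7 = 9708.7 kip·in.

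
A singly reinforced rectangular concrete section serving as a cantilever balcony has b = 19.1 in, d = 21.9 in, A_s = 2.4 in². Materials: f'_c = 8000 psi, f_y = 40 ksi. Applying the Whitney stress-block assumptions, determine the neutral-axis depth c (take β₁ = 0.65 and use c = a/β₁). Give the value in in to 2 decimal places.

T = A_s f_y = 2.4 × 40 = 96 kips.
a = T/(0.85 f'_c b) = 96/(0.85 × 8 × 19.1) = 0.7391 in.
With β₁ = 0.65, c = a/β₁ = 0.7391/0.65 = 1.14 in.

c ≈ 1.14 in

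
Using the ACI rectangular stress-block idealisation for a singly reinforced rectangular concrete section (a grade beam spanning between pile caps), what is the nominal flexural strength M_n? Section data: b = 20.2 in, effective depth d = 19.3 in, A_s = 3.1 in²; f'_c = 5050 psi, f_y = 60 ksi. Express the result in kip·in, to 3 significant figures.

T = A_s f_y = 3.1 × 60 = 186 kips.
a = T/(0.85 f'_c b) = 186/(0.85 × 5.05 × 20.2) = 2.145 in.
M_n = T(d − a/2) = 186 × (19.3 − 1.0725) = 3390.3 kip·in.

M_n ≈ 3390 kip·in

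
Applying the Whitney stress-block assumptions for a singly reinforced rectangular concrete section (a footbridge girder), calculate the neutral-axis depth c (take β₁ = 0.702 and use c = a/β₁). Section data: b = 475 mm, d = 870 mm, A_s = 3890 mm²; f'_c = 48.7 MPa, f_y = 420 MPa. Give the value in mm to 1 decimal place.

T = A_s f_y = 3890 × 420 = 1633800 N = 1633.8 kN.
Setting C = 0.85 f'_c a b equal to T: a = 1633800/(0.85 × 48.7 × 475) = 83.092 mm.
With β₁ = 0.702, c = a/β₁ = 83.092/0.702 = 118.4 mm.

c ≈ 118.4 mm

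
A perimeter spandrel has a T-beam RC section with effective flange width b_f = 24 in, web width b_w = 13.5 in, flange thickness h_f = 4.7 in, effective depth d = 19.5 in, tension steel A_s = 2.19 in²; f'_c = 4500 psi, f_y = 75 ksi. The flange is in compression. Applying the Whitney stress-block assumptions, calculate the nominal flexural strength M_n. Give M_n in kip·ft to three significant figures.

Tension: T = A_s f_y = 2.19 × 75 = 164.25 kips.
Try a within the flange: a = T/(0.85 f'_c b_f) = 164.25/(0.85 × 4.5 × 24) = 1.789 in.
Since a = 1.789 ≤ h_f = 4.7 in, the stress block lies entirely in the flange; analyse as a rectangular beam of width b_f.
M_n = T(d − a/2) = 164.25 × (19.5 − 0.8945) = 3056.0 kip·in.
M_n = 3056.0/12 = 254.67 kip·ft.

M_n ≈ 255 kip·ft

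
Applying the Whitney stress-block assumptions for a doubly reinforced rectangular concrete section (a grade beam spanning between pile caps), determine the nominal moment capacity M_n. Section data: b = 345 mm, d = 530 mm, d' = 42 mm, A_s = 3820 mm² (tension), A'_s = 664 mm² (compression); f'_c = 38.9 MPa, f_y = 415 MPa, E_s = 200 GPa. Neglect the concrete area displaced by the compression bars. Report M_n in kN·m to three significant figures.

M_n ≈ 753 kN·m

Assume both tension and compression steel yield.
Net tension couple steel: A_s − A'_s = 3156 mm².
a = (A_s − A'_s) f_y / (0.85 f'_c b) = 1309740/(0.85 × 38.9 × 345) = 114.81 mm.
c = a/β₁ = 114.81/0.772 = 148.72 mm; ε'_s = 0.003(c − d')/c = 0.0022 ≥ f_y/E_s = 0.0021, so compression steel does yield.
M_n = (A_s − A'_s) f_y (d − a/2) + A'_s f_y (d − d') = [1309740 × (530 − 57.405) + 275560 × (530 − 42)] × 10⁻⁶ = 618.98 + 134.47 = 753.45 kN·m.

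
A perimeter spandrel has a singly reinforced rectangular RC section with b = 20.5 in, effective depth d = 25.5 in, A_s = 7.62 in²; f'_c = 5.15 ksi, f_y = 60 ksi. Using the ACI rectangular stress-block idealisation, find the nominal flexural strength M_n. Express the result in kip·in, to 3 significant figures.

T = A_s f_y = 7.62 × 60 = 457.2 kips.
a = T/(0.85 f'_c b) = 457.2/(0.85 × 5.15 × 20.5) = 5.095 in.
M_n = T(d − a/2) = 457.2 × (25.5 − 2.5475) = 10493.9 kip·in.

M_n ≈ 10500 kip·in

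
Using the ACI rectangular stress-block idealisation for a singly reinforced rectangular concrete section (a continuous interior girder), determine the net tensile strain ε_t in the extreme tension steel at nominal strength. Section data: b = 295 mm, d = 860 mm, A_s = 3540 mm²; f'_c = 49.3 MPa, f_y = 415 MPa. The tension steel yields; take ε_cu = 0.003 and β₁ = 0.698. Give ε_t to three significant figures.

ε_t ≈ 0.0122

a = A_s f_y/(0.85 f'_c b) = 118.84 mm.
β₁ = 0.698, so c = a/β₁ = 118.84/0.698 = 170.26 mm.
From the linear strain diagram with ε_cu = 0.003: ε_t = 0.003 (d − c)/c = 0.003 × (860 − 170.26)/170.26 = 0.0122.
Since ε_t ≥ 0.005, the section is tension-controlled.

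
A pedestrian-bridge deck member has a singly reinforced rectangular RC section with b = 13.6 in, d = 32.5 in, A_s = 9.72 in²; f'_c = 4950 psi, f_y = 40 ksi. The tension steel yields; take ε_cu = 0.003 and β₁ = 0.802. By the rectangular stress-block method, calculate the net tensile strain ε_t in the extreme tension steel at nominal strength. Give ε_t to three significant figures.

a = A_s f_y/(0.85 f'_c b) = 6.795 in.
β₁ = 0.802, so c = a/β₁ = 6.795/0.802 = 8.473 in.
From the linear strain diagram with ε_cu = 0.003: ε_t = 0.003 (d − c)/c = 0.003 × (32.5 − 8.473)/8.473 = 0.00851.
Since ε_t ≥ 0.005, the section is tension-controlled.

ε_t ≈ 0.00851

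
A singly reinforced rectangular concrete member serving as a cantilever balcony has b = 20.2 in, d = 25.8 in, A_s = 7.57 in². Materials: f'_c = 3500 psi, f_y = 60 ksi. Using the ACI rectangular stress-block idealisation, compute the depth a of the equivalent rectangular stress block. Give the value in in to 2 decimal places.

T = A_s f_y = 7.57 × 60 = 454.2 kips.
a = T/(0.85 f'_c b) = 454.2/(0.85 × 3.5 × 20.2) = 7.56 in.

a ≈ 7.56 in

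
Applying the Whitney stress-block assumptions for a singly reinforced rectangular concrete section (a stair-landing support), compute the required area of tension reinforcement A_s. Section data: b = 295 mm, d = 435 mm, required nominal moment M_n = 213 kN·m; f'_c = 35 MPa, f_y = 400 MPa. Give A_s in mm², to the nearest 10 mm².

A_s ≈ 1310 mm²

With M_n = 0.85 f'_c a b (d − a/2), solve the quadratic for a:
a = d − √(d² − 2M_n/(0.85 f'_c b)) = 435 − √(435² − 2 × 213×10⁶/(0.85 × 35 × 295)) = 59.92 mm.
A_s = 0.85 f'_c a b / f_y = 0.85 × 35 × 59.92 × 295 / 400 = 1314.7 mm².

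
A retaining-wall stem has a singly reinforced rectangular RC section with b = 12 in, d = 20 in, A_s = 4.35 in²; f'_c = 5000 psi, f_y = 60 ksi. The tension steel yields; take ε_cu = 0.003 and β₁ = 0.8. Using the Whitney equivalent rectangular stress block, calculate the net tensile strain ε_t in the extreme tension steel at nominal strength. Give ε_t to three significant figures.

ε_t ≈ 0.00638

a = A_s f_y/(0.85 f'_c b) = 5.118 in.
β₁ = 0.8, so c = a/β₁ = 5.118/0.8 = 6.398 in.
From the linear strain diagram with ε_cu = 0.003: ε_t = 0.003 (d − c)/c = 0.003 × (20 − 6.398)/6.398 = 0.00638.
Since ε_t ≥ 0.005, the section is tension-controlled.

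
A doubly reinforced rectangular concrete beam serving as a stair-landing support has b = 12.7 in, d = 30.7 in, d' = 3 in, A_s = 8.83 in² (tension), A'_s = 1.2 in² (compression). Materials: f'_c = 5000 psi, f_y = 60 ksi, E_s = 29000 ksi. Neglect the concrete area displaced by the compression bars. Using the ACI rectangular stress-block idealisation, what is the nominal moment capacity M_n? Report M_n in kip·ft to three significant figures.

M_n ≈ 1180 kip·ft

Assume both steels yield.
a = (A_s − A'_s) f_y/(0.85 f'_c b) = (8.83 − 1.2) × 60/(0.85 × 5 × 12.7) = 8.482 in.
c = a/β₁ = 8.482/0.8 = 10.603 in; ε'_s = 0.003(c − d')/c = 0.0022 ≥ ε_y = 0.0021, so the compression steel yields.
M_n = (A_s − A'_s) f_y (d − a/2) + A'_s f_y (d − d') = 457.8 × (30.7 − 4.241) + 72 × (30.7 − 3) = 12112.9 + 1994.4 = 14107.3 kip·in = 14107.3/12 = 1175.61 kip·ft.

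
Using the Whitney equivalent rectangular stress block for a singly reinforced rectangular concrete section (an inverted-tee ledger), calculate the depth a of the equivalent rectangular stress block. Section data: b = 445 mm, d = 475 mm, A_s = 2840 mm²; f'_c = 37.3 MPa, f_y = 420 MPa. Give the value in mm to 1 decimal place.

a ≈ 84.5 mm

T = A_s f_y = 2840 × 420 = 1192800 N = 1192.8 kN.
Setting C = 0.85 f'_c a b equal to T: a = 1192800/(0.85 × 37.3 × 445) = 84.5 mm.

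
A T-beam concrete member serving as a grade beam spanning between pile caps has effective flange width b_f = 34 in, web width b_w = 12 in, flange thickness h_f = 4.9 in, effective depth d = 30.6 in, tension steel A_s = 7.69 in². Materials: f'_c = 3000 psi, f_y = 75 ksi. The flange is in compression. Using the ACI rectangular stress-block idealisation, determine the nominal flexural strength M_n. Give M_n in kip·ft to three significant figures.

Tension: T = A_s f_y = 7.69 × 75 = 576.75 kips.
Try a within the flange: a = T/(0.85 f'_c b_f) = 576.75/(0.85 × 3 × 34) = 6.652 in.
a = 6.652 > h_f = 4.9 in: the block extends into the web. Split into flange-overhang and web parts.
C_f = 0.85 f'_c (b_f − b_w) h_f = 0.85 × 3 × (34 − 12) × 4.9 = 274.9 kips.
Remaining web compression depth: a_w = (T − C_f)/(0.85 f'_c b_w) = (576.75 − 274.9)/(0.85 × 3 × 12) = 9.864 in.
M_n = C_f(d − h_f/2) + (T − C_f)(d − a_w/2) = 274.9 × (30.6 − 2.45) + 301.85 × (30.6 − 4.932) = 7738.4 + 7747.9 = 15486.3 kip·in.
M_n = 15486.3/12 = 1290.53 kip·ft.

M_n ≈ 1290 kip·ft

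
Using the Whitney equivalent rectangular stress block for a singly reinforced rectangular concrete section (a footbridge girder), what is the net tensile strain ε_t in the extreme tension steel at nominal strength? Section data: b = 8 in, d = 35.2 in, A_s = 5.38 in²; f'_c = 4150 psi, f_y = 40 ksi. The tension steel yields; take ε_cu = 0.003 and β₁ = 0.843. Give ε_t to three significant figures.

ε_t ≈ 0.00867

a = A_s f_y/(0.85 f'_c b) = 7.626 in.
β₁ = 0.843, so c = a/β₁ = 7.626/0.843 = 9.046 in.
From the linear strain diagram with ε_cu = 0.003: ε_t = 0.003 (d − c)/c = 0.003 × (35.2 − 9.046)/9.046 = 0.00867.
Since ε_t ≥ 0.005, the section is tension-controlled.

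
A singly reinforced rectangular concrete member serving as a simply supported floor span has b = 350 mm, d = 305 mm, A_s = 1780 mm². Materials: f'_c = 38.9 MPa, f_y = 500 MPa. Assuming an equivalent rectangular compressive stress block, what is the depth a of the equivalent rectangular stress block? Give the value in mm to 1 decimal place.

a ≈ 76.9 mm

T = A_s f_y = 1780 × 500 = 890000 N = 890 kN.
Setting C = 0.85 f'_c a b equal to T: a = 890000/(0.85 × 38.9 × 350) = 76.9 mm.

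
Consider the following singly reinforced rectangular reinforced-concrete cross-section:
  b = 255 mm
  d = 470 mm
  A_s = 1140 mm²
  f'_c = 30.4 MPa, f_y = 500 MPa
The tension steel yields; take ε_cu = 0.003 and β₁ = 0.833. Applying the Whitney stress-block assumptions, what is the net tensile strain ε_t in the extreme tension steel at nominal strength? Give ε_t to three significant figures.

a = A_s f_y/(0.85 f'_c b) = 86.51 mm.
β₁ = 0.833, so c = a/β₁ = 86.51/0.833 = 103.85 mm.
From the linear strain diagram with ε_cu = 0.003: ε_t = 0.003 (d − c)/c = 0.003 × (470 − 103.85)/103.85 = 0.0106.
Since ε_t ≥ 0.005, the section is tension-controlled.

ε_t ≈ 0.0106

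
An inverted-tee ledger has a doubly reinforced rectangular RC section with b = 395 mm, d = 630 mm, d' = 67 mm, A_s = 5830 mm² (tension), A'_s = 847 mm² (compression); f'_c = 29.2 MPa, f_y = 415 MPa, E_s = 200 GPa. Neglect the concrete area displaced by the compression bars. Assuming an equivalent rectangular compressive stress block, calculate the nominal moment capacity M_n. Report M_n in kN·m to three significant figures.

M_n ≈ 1280 kN·m

Assume both tension and compression steel yield.
Net tension couple steel: A_s − A'_s = 4983 mm².
a = (A_s − A'_s) f_y / (0.85 f'_c b) = 2067945/(0.85 × 29.2 × 395) = 210.93 mm.
c = a/β₁ = 210.93/0.841 = 250.81 mm; ε'_s = 0.003(c − d')/c = 0.0022 ≥ f_y/E_s = 0.0021, so compression steel does yield.
M_n = (A_s − A'_s) f_y (d − a/2) + A'_s f_y (d − d') = [2067945 × (630 − 105.465) + 351505 × (630 − 67)] × 10⁻⁶ = 1084.71 + 197.90 = 1282.61 kN·m.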